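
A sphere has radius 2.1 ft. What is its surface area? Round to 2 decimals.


Shape: sphere
Radius r = 2.1 ft
Formula: SA = 4 * pi * r^2
r^2 = 4.41
SA = 4 * pi * 4.41
SA = 17.64 * pi
SA = 55.42
55.42 ft^2


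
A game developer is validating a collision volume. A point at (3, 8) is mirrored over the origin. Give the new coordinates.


Transformation: reflection
Original point: (3, 8)
Rule for reflection through the origin: (x, y) -> (-x, -y)
Apply: (3, 8) -> (-3, -8)
(-3, -8)


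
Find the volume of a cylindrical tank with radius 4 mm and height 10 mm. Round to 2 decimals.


Shape: cylinder
Radius r = 4 mm, Height h = 10 mm
Formula: V = pi * r^2 * h
r^2 = 16
V = pi * 16 * 10
V = 160 * pi
V = 502.65
502.65 mm^3


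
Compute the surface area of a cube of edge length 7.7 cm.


Shape: cube
Side s = 7.7 cm
A cube has 6 square faces.
Formula: SA = 6 * s^2
s^2 = 59.29
SA = 6 * 59.29
SA = 355.74
355.74 cm^2


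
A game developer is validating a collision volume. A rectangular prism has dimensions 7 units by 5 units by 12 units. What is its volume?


Shape: rectangular prism
l = 7 units, w = 5 units, h = 12 units
Formula: V = l * w * h
V = 7 * 5 * 12
V = 35 * 12
V = 420
420 units^3


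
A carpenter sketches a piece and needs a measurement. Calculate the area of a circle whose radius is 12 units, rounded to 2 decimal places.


Shape: circle
Radius r = 12 units
Formula: A = pi * r^2
r^2 = 12^2 = 144
A = pi * 144
A = 452.39
452.39 units^2


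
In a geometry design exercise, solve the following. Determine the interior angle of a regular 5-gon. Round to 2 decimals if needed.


Shape: regular pentagon (5 sides)
Formula: interior angle = (n - 2) * 180 / n
(n - 2) = 3
(n - 2) * 180 = 540
angle = 540 / 5
angle = 108
108 degrees


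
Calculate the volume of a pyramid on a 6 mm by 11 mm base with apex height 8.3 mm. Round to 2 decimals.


Shape: rectangular pyramid
Base: 6 mm x 11 mm, Height h = 8.3 mm
Formula: V = (1/3) * base_area * h
base_area = 6 * 11 = 66
base_area * h = 66 * 8.3 = 547.8
V = 547.8 / 3
V = 182.6
182.6 mm^3


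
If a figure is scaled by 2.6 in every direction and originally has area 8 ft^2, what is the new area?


Linear scale factor k = 2.6
Original area = 8 ft^2
Rule: under a linear scaling by k, areas scale by k^2.
k^2 = 2.6^2 = 6.76
New area = 8 * 6.76
New area = 54.08
54.08 ft^2


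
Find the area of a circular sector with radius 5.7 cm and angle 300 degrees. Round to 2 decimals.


Shape: circular sector
Radius r = 5.7 cm, Angle = 300 degrees
Formula: A = (angle/360) * pi * r^2
r^2 = 32.49
Fraction of circle = 300/360
A = (300/360) * pi * 32.49
A = 27.075 * pi
A = 85.06
85.06 cm^2


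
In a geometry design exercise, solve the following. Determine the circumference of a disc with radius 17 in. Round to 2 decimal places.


Shape: circle
Radius r = 17 in
Formula: C = 2 * pi * r
C = 2 * pi * 17
C = 34 * pi
C = 106.81
106.81 in


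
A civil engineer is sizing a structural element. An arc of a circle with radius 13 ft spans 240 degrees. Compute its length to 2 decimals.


Shape: circular arc
Radius r = 13 ft, Angle = 240 degrees
Formula: L = (angle/360) * 2 * pi * r
2 * pi * r = 26 * pi
L = (240/360) * 26 * pi
L = 17.333333 * pi
L = 54.45
54.45 ft


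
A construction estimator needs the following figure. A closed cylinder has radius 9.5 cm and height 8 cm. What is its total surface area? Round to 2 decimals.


Shape: closed cylinder
Radius r = 9.5 cm, Height h = 8 cm
Formula: SA = 2*pi*r^2 + 2*pi*r*h = 2*pi*r*(r + h)
r + h = 17.5
2 * r * (r + h) = 2 * 9.5 * 17.5 = 332.5
SA = 332.5 * pi
SA = 1044.58
1044.58 cm^2


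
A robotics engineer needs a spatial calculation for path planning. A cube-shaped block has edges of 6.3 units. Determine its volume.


Shape: cube
Side s = 6.3 units
Formula: V = s^3
V = 6.3 * 6.3 * 6.3
V = 39.69 * 6.3
V = 250.047
250.047 units^3


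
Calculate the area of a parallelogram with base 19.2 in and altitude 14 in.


Shape: parallelogram
Base b = 19.2 in, Height h = 14 in
Formula: A = b * h
A = 19.2 * 14
A = 268.8
268.8 in^2


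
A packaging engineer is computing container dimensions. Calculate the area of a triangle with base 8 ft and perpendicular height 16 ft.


Shape: triangle
Base b = 8 ft, Height h = 16 ft
Formula: A = (1/2) * b * h
A = 0.5 * 8 * 16
A = 0.5 * 128
A = 64
64 ft^2


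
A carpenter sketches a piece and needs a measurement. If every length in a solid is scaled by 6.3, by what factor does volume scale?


Linear scale factor k = 6.3
Rule: under a linear scaling by k, volumes scale by k^3.
k^3 = 6.3 * 6.3 * 6.3
k^3 = 39.69 * 6.3
k^3 = 250.047
Volume scales by a factor of 250.047.
250.047 (dimensionless)


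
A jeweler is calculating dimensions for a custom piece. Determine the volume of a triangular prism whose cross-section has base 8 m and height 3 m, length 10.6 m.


Shape: triangular prism
Triangle base = 8 m, triangle height = 3 m, prism length L = 10.6 m
Formula: V = (1/2 * b * h_tri) * L
Cross-section area = 0.5 * 8 * 3 = 12
V = 12 * 10.6
V = 127.2
127.2 m^3


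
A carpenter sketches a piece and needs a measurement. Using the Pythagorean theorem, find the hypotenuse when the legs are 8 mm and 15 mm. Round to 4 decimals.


Shape: right triangle
Legs a = 8 mm, b = 15 mm
Formula: c = sqrt(a^2 + b^2)
a^2 = 64, b^2 = 225
a^2 + b^2 = 289
c = sqrt(289)
c = 17.0
17 mm


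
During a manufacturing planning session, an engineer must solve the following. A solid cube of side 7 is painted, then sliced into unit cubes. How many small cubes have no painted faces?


Large cube: 7 x 7 x 7, cut into unit cubes.
n = 7, so n - 2 = 5
Unpainted cubes form the interior (n - 2)^3 block.
(n - 2)^3 = 5^3 = 125
125 unit cubes


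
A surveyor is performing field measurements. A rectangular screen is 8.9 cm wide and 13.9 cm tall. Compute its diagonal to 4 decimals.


Shape: rectangle (diagonal via Pythagoras)
Sides: 8.9 cm and 13.9 cm
Formula: d = sqrt(l^2 + w^2)
l^2 = 79.21, w^2 = 193.21
l^2 + w^2 = 272.42
d = sqrt(272.42)
d = 16.5052
16.5052 cm


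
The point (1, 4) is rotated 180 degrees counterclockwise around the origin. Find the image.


Transformation: rotation about the origin
Original point: (1, 4)
Rule for 180 deg: (x, y) -> (-x, -y)
Apply: (1, 4) -> (-1, -4)
(-1, -4)


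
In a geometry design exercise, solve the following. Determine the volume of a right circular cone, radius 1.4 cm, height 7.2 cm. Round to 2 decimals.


Shape: cone
Radius r = 1.4 cm, Height h = 7.2 cm
Formula: V = (1/3) * pi * r^2 * h
r^2 = 1.96
pi * r^2 * h = pi * 1.96 * 7.2 = 14.112 * pi
V = 14.112 * pi / 3
V = 14.78
14.78 cm^3


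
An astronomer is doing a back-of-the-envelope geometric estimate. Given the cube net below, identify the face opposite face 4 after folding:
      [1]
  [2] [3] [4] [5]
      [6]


Net: cross layout. Take square 3 as the base (bottom).
Fold the four squares in the horizontal row up around 3: 2 -> left, 4 -> right, 5 wraps to the top.
Fold 1 and 6 up from 3: 1 -> back, 6 -> front.
Opposite pairs are therefore: (1, 6), (2, 4), (3, 5).
Face 4 is opposite face 2.
face 2


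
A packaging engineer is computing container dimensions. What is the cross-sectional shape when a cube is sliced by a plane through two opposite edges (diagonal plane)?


Solid: cube
Cutting plane: through two opposite edges (diagonal plane)
Visualize the intersection of the plane with the solid's surface.
The boundary of the cut region is a rectangle.
rectangle


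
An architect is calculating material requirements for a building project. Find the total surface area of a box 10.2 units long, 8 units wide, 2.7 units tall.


Shape: rectangular prism
l = 10.2 units, w = 8 units, h = 2.7 units
Formula: SA = 2(lw + lh + wh)
lw = 81.6, lh = 27.54, wh = 21.6
lw + lh + wh = 130.74
SA = 2 * 130.74
SA = 261.48
261.48 units^2


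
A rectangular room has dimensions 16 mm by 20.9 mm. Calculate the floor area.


Shape: rectangle
Length l = 16 mm, Width w = 20.9 mm
Formula: A = l * w
A = 16 * 20.9
A = 334.4
334.4 mm^2


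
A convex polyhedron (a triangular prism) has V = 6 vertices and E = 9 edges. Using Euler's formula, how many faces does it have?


Polyhedron: triangular prism
Euler's formula for convex polyhedra: V - E + F = 2
Given: V = 6 vertices and E = 9 edges
Solve for F:
F = 2 + E - V = 2 + 9 - 6 = 5
5 faces


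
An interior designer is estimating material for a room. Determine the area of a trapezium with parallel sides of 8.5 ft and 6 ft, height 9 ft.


Shape: trapezoid
Parallel sides a = 8.5 ft, b = 6 ft; Height h = 9 ft
Formula: A = (a + b) * h / 2
a + b = 8.5 + 6 = 14.5
A = 14.5 * 9 / 2
A = 130.5 / 2
A = 65.25
65.25 ft^2


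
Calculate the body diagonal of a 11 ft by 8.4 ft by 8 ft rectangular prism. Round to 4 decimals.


Shape: rectangular box (space diagonal)
l = 11 ft, w = 8.4 ft, h = 8 ft
Visualize: the diagonal of the base, then a right triangle with that diagonal and the height.
Formula: d = sqrt(l^2 + w^2 + h^2)
l^2 + w^2 + h^2 = 121 + 70.56 + 64 = 255.56
d = sqrt(255.56)
d = 15.9862
15.9862 ft


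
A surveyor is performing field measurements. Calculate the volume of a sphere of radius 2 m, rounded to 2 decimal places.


Shape: sphere
Radius r = 2 m
Formula: V = (4/3) * pi * r^3
r^3 = 8
(4/3) * 8 = 10.666667
V = 10.666667 * pi
V = 33.51
33.51 m^3


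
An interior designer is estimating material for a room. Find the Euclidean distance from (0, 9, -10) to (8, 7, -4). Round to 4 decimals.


3D distance between two points
P1 = (0, 9, -10), P2 = (8, 7, -4)
Formula: d = sqrt((x2-x1)^2 + (y2-y1)^2 + (z2-z1)^2)
dx = 8 - 0 = 8
dy = 7 - 9 = -2
dz = -4 - -10 = 6
dx^2 + dy^2 + dz^2 = 64 + 4 + 36 = 104
d = sqrt(104)
d = 10.198
10.198 units


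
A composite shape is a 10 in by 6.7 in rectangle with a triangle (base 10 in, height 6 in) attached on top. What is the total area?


Composite shape: rectangle + triangle
Rectangle area = 10 * 6.7 = 67
Triangle area = 0.5 * 10 * 6 = 30
Total = 67 + 30
Total = 97
97 in^2


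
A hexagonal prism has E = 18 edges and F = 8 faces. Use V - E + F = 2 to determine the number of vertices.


Polyhedron: hexagonal prism
Euler's formula for convex polyhedra: V - E + F = 2
Given: E = 18 edges and F = 8 faces
Solve for V:
V = 2 + E - F = 2 + 18 - 8 = 12
12 vertices


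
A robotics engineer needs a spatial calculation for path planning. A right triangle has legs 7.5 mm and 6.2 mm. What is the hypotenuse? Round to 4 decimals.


Shape: right triangle
Legs a = 7.5 mm, b = 6.2 mm
Formula: c = sqrt(a^2 + b^2)
a^2 = 56.25, b^2 = 38.44
a^2 + b^2 = 94.69
c = sqrt(94.69)
c = 9.7309
9.7309 mm


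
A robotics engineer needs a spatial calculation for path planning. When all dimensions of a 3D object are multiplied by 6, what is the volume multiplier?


Linear scale factor k = 6
Rule: under a linear scaling by k, volumes scale by k^3.
k^3 = 6 * 6 * 6
k^3 = 36 * 6
k^3 = 216
Volume scales by a factor of 216.
216 (dimensionless)


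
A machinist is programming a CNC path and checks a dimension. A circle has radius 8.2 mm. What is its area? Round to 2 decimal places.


Shape: circle
Radius r = 8.2 mm
Formula: A = pi * r^2
r^2 = 8.2^2 = 67.24
A = pi * 67.24
A = 211.24
211.24 mm^2


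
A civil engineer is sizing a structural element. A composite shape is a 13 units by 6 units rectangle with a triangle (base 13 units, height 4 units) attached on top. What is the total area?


Composite shape: rectangle + triangle
Rectangle area = 13 * 6 = 78
Triangle area = 0.5 * 13 * 4 = 26
Total = 78 + 26
Total = 104
104 units^2


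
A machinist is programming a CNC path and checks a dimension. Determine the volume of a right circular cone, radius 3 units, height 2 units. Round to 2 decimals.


Shape: cone
Radius r = 3 units, Height h = 2 units
Formula: V = (1/3) * pi * r^2 * h
r^2 = 9
pi * r^2 * h = pi * 9 * 2 = 18 * pi
V = 18 * pi / 3
V = 18.85
18.85 units^3


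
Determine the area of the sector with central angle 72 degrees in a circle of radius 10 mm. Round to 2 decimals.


Shape: circular sector
Radius r = 10 mm, Angle = 72 degrees
Formula: A = (angle/360) * pi * r^2
r^2 = 100
Fraction of circle = 72/360
A = (72/360) * pi * 100
A = 20 * pi
A = 62.83
62.83 mm^2


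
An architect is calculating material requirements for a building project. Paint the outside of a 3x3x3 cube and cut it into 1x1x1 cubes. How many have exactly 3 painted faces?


Large cube: 3 x 3 x 3, cut into unit cubes.
Cubes with 3 painted faces are at the corners. A cube always has 8 corners.
Count = 8
8 unit cubes


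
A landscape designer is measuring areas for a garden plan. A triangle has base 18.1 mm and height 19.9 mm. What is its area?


Shape: triangle
Base b = 18.1 mm, Height h = 19.9 mm
Formula: A = (1/2) * b * h
A = 0.5 * 18.1 * 19.9
A = 0.5 * 360.19
A = 180.095
180.095 mm^2


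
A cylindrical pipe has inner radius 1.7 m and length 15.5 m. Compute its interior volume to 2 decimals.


Shape: cylinder
Radius r = 1.7 m, Height h = 15.5 m
Formula: V = pi * r^2 * h
r^2 = 2.89
V = pi * 2.89 * 15.5
V = 44.795 * pi
V = 140.73
140.73 m^3


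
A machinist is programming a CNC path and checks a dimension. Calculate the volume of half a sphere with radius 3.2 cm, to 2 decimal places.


Shape: hemisphere (half of a sphere)
Radius r = 3.2 cm
Formula: V = (1/2) * (4/3) * pi * r^3 = (2/3) * pi * r^3
r^3 = 32.768
(2/3) * 32.768 = 21.845333
V = 21.845333 * pi
V = 68.63
68.63 cm^3


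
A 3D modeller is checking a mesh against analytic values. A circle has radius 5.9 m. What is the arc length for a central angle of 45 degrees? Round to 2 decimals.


Shape: circular arc
Radius r = 5.9 m, Angle = 45 degrees
Formula: L = (angle/360) * 2 * pi * r
2 * pi * r = 11.8 * pi
L = (45/360) * 11.8 * pi
L = 1.475 * pi
L = 4.63
4.63 m


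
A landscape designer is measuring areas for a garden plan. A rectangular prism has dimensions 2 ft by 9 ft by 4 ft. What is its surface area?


Shape: rectangular prism
l = 2 ft, w = 9 ft, h = 4 ft
Formula: SA = 2(lw + lh + wh)
lw = 18, lh = 8, wh = 36
lw + lh + wh = 62
SA = 2 * 62
SA = 124
124 ft^2


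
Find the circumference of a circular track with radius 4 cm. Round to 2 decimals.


Shape: circle
Radius r = 4 cm
Formula: C = 2 * pi * r
C = 2 * pi * 4
C = 8 * pi
C = 25.13
25.13 cm


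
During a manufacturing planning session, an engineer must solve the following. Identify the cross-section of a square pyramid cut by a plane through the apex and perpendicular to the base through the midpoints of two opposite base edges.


Solid: square pyramid
Cutting plane: through the apex and perpendicular to the base through the midpoints of two opposite base edges
Visualize the intersection of the plane with the solid's surface.
The boundary of the cut region is a isosceles triangle.
isosceles triangle


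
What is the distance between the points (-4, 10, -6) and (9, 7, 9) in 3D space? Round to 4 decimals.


3D distance between two points
P1 = (-4, 10, -6), P2 = (9, 7, 9)
Formula: d = sqrt((x2-x1)^2 + (y2-y1)^2 + (z2-z1)^2)
dx = 9 - -4 = 13
dy = 7 - 10 = -3
dz = 9 - -6 = 15
dx^2 + dy^2 + dz^2 = 169 + 9 + 225 = 403
d = sqrt(403)
d = 20.0749
20.0749 units


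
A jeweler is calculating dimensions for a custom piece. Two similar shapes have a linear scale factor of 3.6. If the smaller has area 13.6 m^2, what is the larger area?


Linear scale factor k = 3.6
Original area = 13.6 m^2
Rule: under a linear scaling by k, areas scale by k^2.
k^2 = 3.6^2 = 12.96
New area = 13.6 * 12.96
New area = 176.256
176.256 m^2


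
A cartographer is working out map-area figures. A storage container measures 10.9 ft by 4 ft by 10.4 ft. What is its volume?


Shape: rectangular prism
l = 10.9 ft, w = 4 ft, h = 10.4 ft
Formula: V = l * w * h
V = 10.9 * 4 * 10.4
V = 43.6 * 10.4
V = 453.44
453.44 ft^3


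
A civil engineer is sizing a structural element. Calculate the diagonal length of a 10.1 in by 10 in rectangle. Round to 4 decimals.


Shape: rectangle (diagonal via Pythagoras)
Sides: 10.1 in and 10 in
Formula: d = sqrt(l^2 + w^2)
l^2 = 102.01, w^2 = 100
l^2 + w^2 = 202.01
d = sqrt(202.01)
d = 14.213
14.213 in


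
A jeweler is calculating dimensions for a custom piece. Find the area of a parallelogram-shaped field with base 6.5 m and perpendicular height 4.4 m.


Shape: parallelogram
Base b = 6.5 m, Height h = 4.4 m
Formula: A = b * h
A = 6.5 * 4.4
A = 28.6
28.6 m^2


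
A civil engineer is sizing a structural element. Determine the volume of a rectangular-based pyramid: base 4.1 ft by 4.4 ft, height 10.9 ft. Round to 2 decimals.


Shape: rectangular pyramid
Base: 4.1 ft x 4.4 ft, Height h = 10.9 ft
Formula: V = (1/3) * base_area * h
base_area = 4.1 * 4.4 = 18.04
base_area * h = 18.04 * 10.9 = 196.636
V = 196.636 / 3
V = 65.55
65.55 ft^3


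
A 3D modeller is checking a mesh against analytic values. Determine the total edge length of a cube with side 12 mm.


Shape: cube
Side s = 12 mm
A cube has 12 edges, all equal.
Formula: total edge length = 12 * s
Total = 12 * 12
Total = 144
144 mm


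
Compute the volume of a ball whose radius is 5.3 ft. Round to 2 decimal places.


Shape: sphere
Radius r = 5.3 ft
Formula: V = (4/3) * pi * r^3
r^3 = 148.877
(4/3) * 148.877 = 198.502667
V = 198.502667 * pi
V = 623.61
623.61 ft^3


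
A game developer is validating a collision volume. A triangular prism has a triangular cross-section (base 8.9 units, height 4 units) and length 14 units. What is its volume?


Shape: triangular prism
Triangle base = 8.9 units, triangle height = 4 units, prism length L = 14 units
Formula: V = (1/2 * b * h_tri) * L
Cross-section area = 0.5 * 8.9 * 4 = 17.8
V = 17.8 * 14
V = 249.2
249.2 units^3


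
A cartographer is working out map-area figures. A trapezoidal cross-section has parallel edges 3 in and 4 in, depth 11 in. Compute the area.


Shape: trapezoid
Parallel sides a = 3 in, b = 4 in; Height h = 11 in
Formula: A = (a + b) * h / 2
a + b = 3 + 4 = 7
A = 7 * 11 / 2
A = 77 / 2
A = 38.5
38.5 in^2


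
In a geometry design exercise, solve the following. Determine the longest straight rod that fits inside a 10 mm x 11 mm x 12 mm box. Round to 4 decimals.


Shape: rectangular box (space diagonal)
l = 10 mm, w = 11 mm, h = 12 mm
Visualize: the diagonal of the base, then a right triangle with that diagonal and the height.
Formula: d = sqrt(l^2 + w^2 + h^2)
l^2 + w^2 + h^2 = 100 + 121 + 144 = 365
d = sqrt(365)
d = 19.105
19.105 mm


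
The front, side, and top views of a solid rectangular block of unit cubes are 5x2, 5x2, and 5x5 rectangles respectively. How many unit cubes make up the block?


Orthographic views of a solid rectangular block:
Front view 5 x 2 -> length = 5, height = 2
Side view 5 x 2 -> width = 5, height = 2 (consistent)
Top view 5 x 5 -> confirms length = 5, width = 5
The block is 5 x 5 x 2.
Total unit cubes = 5 * 5 * 2 = 50
50 unit cubes


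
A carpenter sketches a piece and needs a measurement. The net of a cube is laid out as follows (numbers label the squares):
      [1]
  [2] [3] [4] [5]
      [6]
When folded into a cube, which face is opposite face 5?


Net: cross layout. Take square 3 as the base (bottom).
Fold the four squares in the horizontal row up around 3: 2 -> left, 4 -> right, 5 wraps to the top.
Fold 1 and 6 up from 3: 1 -> back, 6 -> front.
Opposite pairs are therefore: (1, 6), (2, 4), (3, 5).
Face 5 is opposite face 3.
face 3


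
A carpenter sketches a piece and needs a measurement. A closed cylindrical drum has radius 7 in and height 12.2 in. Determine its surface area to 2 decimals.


Shape: closed cylinder
Radius r = 7 in, Height h = 12.2 in
Formula: SA = 2*pi*r^2 + 2*pi*r*h = 2*pi*r*(r + h)
r + h = 19.2
2 * r * (r + h) = 2 * 7 * 19.2 = 268.8
SA = 268.8 * pi
SA = 844.46
844.46 in^2


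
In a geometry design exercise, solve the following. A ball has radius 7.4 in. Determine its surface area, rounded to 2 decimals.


Shape: sphere
Radius r = 7.4 in
Formula: SA = 4 * pi * r^2
r^2 = 54.76
SA = 4 * pi * 54.76
SA = 219.04 * pi
SA = 688.13
688.13 in^2


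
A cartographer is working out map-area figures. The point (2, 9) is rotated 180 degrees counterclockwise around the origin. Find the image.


Transformation: rotation about the origin
Original point: (2, 9)
Rule for 180 deg: (x, y) -> (-x, -y)
Apply: (2, 9) -> (-2, -9)
(-2, -9)


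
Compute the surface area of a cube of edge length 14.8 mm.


Shape: cube
Side s = 14.8 mm
A cube has 6 square faces.
Formula: SA = 6 * s^2
s^2 = 219.04
SA = 6 * 219.04
SA = 1314.24
1314.24 mm^2


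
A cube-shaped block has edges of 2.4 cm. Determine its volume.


Shape: cube
Side s = 2.4 cm
Formula: V = s^3
V = 2.4 * 2.4 * 2.4
V = 5.76 * 2.4
V = 13.824
13.824 cm^3


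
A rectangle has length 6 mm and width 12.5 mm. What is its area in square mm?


Shape: rectangle
Length l = 6 mm, Width w = 12.5 mm
Formula: A = l * w
A = 6 * 12.5
A = 75
75 mm^2


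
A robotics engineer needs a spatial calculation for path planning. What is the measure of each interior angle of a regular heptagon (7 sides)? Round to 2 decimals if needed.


Shape: regular heptagon (7 sides)
Formula: interior angle = (n - 2) * 180 / n
(n - 2) = 5
(n - 2) * 180 = 900
angle = 900 / 7
angle = 128.57
128.57 degrees


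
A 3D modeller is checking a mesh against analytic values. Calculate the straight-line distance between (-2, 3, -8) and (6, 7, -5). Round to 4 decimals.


3D distance between two points
P1 = (-2, 3, -8), P2 = (6, 7, -5)
Formula: d = sqrt((x2-x1)^2 + (y2-y1)^2 + (z2-z1)^2)
dx = 6 - -2 = 8
dy = 7 - 3 = 4
dz = -5 - -8 = 3
dx^2 + dy^2 + dz^2 = 64 + 16 + 9 = 89
d = sqrt(89)
d = 9.434
9.434 units


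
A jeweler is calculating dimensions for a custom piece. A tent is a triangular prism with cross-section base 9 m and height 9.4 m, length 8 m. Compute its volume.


Shape: triangular prism
Triangle base = 9 m, triangle height = 9.4 m, prism length L = 8 m
Formula: V = (1/2 * b * h_tri) * L
Cross-section area = 0.5 * 9 * 9.4 = 42.3
V = 42.3 * 8
V = 338.4
338.4 m^3


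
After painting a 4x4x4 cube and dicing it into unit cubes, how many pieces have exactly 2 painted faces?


Large cube: 4 x 4 x 4, cut into unit cubes.
n = 4, so n - 2 = 2
Cubes with 2 painted faces lie along the edges, excluding corners.
A cube has 12 edges; each contributes (n - 2) = 2 such cubes.
Count = 12 * 2 = 24
24 unit cubes


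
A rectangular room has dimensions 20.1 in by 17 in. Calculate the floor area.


Shape: rectangle
Length l = 20.1 in, Width w = 17 in
Formula: A = l * w
A = 20.1 * 17
A = 341.7
341.7 in^2


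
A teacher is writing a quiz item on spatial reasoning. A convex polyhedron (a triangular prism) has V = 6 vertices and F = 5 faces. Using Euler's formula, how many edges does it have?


Polyhedron: triangular prism
Euler's formula for convex polyhedra: V - E + F = 2
Given: V = 6 vertices and F = 5 faces
Solve for E:
E = V + F - 2 = 6 + 5 - 2 = 9
9 edges


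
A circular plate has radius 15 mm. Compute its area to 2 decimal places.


Shape: circle
Radius r = 15 mm
Formula: A = pi * r^2
r^2 = 15^2 = 225
A = pi * 225
A = 706.86
706.86 mm^2


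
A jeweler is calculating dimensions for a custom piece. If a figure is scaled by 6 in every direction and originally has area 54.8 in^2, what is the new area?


Linear scale factor k = 6
Original area = 54.8 in^2
Rule: under a linear scaling by k, areas scale by k^2.
k^2 = 6^2 = 36
New area = 54.8 * 36
New area = 1972.8
1972.8 in^2


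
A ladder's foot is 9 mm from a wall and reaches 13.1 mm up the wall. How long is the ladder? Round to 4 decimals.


Shape: right triangle
Legs a = 9 mm, b = 13.1 mm
Formula: c = sqrt(a^2 + b^2)
a^2 = 81, b^2 = 171.61
a^2 + b^2 = 252.61
c = sqrt(252.61)
c = 15.8937
15.8937 mm


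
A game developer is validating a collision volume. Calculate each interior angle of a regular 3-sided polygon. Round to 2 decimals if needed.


Shape: regular triangle (3 sides)
Formula: interior angle = (n - 2) * 180 / n
(n - 2) = 1
(n - 2) * 180 = 180
angle = 180 / 3
angle = 60
60 degrees


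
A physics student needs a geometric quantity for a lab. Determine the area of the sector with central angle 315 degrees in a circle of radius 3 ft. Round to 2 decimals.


Shape: circular sector
Radius r = 3 ft, Angle = 315 degrees
Formula: A = (angle/360) * pi * r^2
r^2 = 9
Fraction of circle = 315/360
A = (315/360) * pi * 9
A = 7.875 * pi
A = 24.74
24.74 ft^2


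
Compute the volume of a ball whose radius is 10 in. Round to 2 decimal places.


Shape: sphere
Radius r = 10 in
Formula: V = (4/3) * pi * r^3
r^3 = 1000
(4/3) * 1000 = 1333.333333
V = 1333.333333 * pi
V = 4188.79
4188.79 in^3


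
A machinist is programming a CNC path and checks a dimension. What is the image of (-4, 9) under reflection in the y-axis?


Transformation: reflection
Original point: (-4, 9)
Rule for reflection over the y-axis: (x, y) -> (-x, y)
Apply: (-4, 9) -> (4, 9)
(4, 9)


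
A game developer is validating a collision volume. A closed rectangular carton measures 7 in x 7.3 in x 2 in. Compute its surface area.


Shape: rectangular prism
l = 7 in, w = 7.3 in, h = 2 in
Formula: SA = 2(lw + lh + wh)
lw = 51.1, lh = 14, wh = 14.6
lw + lh + wh = 79.7
SA = 2 * 79.7
SA = 159.4
159.4 in^2


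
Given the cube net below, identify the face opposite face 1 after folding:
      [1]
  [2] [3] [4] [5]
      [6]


Net: cross layout. Take square 3 as the base (bottom).
Fold the four squares in the horizontal row up around 3: 2 -> left, 4 -> right, 5 wraps to the top.
Fold 1 and 6 up from 3: 1 -> back, 6 -> front.
Opposite pairs are therefore: (1, 6), (2, 4), (3, 5).
Face 1 is opposite face 6.
face 6


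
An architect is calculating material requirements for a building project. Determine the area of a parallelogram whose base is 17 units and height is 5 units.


Shape: parallelogram
Base b = 17 units, Height h = 5 units
Formula: A = b * h
A = 17 * 5
A = 85
85 units^2


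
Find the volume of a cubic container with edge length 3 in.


Shape: cube
Side s = 3 in
Formula: V = s^3
V = 3 * 3 * 3
V = 9 * 3
V = 27
27 in^3


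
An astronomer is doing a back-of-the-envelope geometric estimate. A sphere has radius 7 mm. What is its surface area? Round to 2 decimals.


Shape: sphere
Radius r = 7 mm
Formula: SA = 4 * pi * r^2
r^2 = 49
SA = 4 * pi * 49
SA = 196 * pi
SA = 615.75
615.75 mm^2


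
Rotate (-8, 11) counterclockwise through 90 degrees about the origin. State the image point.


Transformation: rotation about the origin
Original point: (-8, 11)
Rule for 90 deg counterclockwise: (x, y) -> (-y, x)
Apply: (-8, 11) -> (-11, -8)
(-11, -8)


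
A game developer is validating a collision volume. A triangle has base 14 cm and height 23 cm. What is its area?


Shape: triangle
Base b = 14 cm, Height h = 23 cm
Formula: A = (1/2) * b * h
A = 0.5 * 14 * 23
A = 0.5 * 322
A = 161
161 cm^2


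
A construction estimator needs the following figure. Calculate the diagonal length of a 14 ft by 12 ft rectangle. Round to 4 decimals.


Shape: rectangle (diagonal via Pythagoras)
Sides: 14 ft and 12 ft
Formula: d = sqrt(l^2 + w^2)
l^2 = 196, w^2 = 144
l^2 + w^2 = 340
d = sqrt(340)
d = 18.4391
18.4391 ft


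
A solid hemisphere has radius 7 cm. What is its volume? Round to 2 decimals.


Shape: hemisphere (half of a sphere)
Radius r = 7 cm
Formula: V = (1/2) * (4/3) * pi * r^3 = (2/3) * pi * r^3
r^3 = 343
(2/3) * 343 = 228.666667
V = 228.666667 * pi
V = 718.38
718.38 cm^3


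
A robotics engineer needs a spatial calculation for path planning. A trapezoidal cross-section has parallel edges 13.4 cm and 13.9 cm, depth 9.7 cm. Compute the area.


Shape: trapezoid
Parallel sides a = 13.4 cm, b = 13.9 cm; Height h = 9.7 cm
Formula: A = (a + b) * h / 2
a + b = 13.4 + 13.9 = 27.3
A = 27.3 * 9.7 / 2
A = 264.81 / 2
A = 132.405
132.405 cm^2


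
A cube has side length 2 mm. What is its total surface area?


Shape: cube
Side s = 2 mm
A cube has 6 square faces.
Formula: SA = 6 * s^2
s^2 = 4
SA = 6 * 4
SA = 24
24 mm^2


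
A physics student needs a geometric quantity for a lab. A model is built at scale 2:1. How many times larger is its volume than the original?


Linear scale factor k = 2
Rule: under a linear scaling by k, volumes scale by k^3.
k^3 = 2 * 2 * 2
k^3 = 4 * 2
k^3 = 8
Volume scales by a factor of 8.
8 (dimensionless)


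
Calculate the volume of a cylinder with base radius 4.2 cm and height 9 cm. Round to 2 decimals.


Shape: cylinder
Radius r = 4.2 cm, Height h = 9 cm
Formula: V = pi * r^2 * h
r^2 = 17.64
V = pi * 17.64 * 9
V = 158.76 * pi
V = 498.76
498.76 cm^3


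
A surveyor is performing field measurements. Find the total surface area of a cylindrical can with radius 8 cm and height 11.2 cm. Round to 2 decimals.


Shape: closed cylinder
Radius r = 8 cm, Height h = 11.2 cm
Formula: SA = 2*pi*r^2 + 2*pi*r*h = 2*pi*r*(r + h)
r + h = 19.2
2 * r * (r + h) = 2 * 8 * 19.2 = 307.2
SA = 307.2 * pi
SA = 965.1
965.1 cm^2


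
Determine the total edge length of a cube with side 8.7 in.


Shape: cube
Side s = 8.7 in
A cube has 12 edges, all equal.
Formula: total edge length = 12 * s
Total = 12 * 8.7
Total = 104.4
104.4 in


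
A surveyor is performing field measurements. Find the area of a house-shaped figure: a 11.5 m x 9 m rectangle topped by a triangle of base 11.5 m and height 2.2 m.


Composite shape: rectangle + triangle
Rectangle area = 11.5 * 9 = 103.5
Triangle area = 0.5 * 11.5 * 2.2 = 12.65
Total = 103.5 + 12.65
Total = 116.15
116.15 m^2


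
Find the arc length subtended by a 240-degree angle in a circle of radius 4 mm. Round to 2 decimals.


Shape: circular arc
Radius r = 4 mm, Angle = 240 degrees
Formula: L = (angle/360) * 2 * pi * r
2 * pi * r = 8 * pi
L = (240/360) * 8 * pi
L = 5.333333 * pi
L = 16.76
16.76 mm


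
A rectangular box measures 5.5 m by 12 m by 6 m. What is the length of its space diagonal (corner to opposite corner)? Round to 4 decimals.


Shape: rectangular box (space diagonal)
l = 5.5 m, w = 12 m, h = 6 m
Visualize: the diagonal of the base, then a right triangle with that diagonal and the height.
Formula: d = sqrt(l^2 + w^2 + h^2)
l^2 + w^2 + h^2 = 30.25 + 144 + 36 = 210.25
d = sqrt(210.25)
d = 14.5
14.5 m


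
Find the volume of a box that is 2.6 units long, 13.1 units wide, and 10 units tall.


Shape: rectangular prism
l = 2.6 units, w = 13.1 units, h = 10 units
Formula: V = l * w * h
V = 2.6 * 13.1 * 10
V = 34.06 * 10
V = 340.6
340.6 units^3


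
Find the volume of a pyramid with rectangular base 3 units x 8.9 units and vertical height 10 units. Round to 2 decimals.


Shape: rectangular pyramid
Base: 3 units x 8.9 units, Height h = 10 units
Formula: V = (1/3) * base_area * h
base_area = 3 * 8.9 = 26.7
base_area * h = 26.7 * 10 = 267
V = 267 / 3
V = 89
89 units^3


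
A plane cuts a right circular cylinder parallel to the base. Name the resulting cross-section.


Solid: right circular cylinder
Cutting plane: parallel to the base
Visualize the intersection of the plane with the solid's surface.
The boundary of the cut region is a circle.
circle


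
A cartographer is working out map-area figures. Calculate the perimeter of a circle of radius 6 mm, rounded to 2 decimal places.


Shape: circle
Radius r = 6 mm
Formula: C = 2 * pi * r
C = 2 * pi * 6
C = 12 * pi
C = 37.7
37.7 mm


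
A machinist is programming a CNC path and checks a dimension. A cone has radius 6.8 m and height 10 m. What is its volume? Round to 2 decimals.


Shape: cone
Radius r = 6.8 m, Height h = 10 m
Formula: V = (1/3) * pi * r^2 * h
r^2 = 46.24
pi * r^2 * h = pi * 46.24 * 10 = 462.4 * pi
V = 462.4 * pi / 3
V = 484.22
484.22 m^3


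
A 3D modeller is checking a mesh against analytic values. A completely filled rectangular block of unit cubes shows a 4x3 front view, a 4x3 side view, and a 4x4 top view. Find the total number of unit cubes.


Orthographic views of a solid rectangular block:
Front view 4 x 3 -> length = 4, height = 3
Side view 4 x 3 -> width = 4, height = 3 (consistent)
Top view 4 x 4 -> confirms length = 4, width = 4
The block is 4 x 4 x 3.
Total unit cubes = 4 * 4 * 3 = 48
48 unit cubes


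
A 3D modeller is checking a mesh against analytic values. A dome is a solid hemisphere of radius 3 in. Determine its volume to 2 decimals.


Shape: hemisphere (half of a sphere)
Radius r = 3 in
Formula: V = (1/2) * (4/3) * pi * r^3 = (2/3) * pi * r^3
r^3 = 27
(2/3) * 27 = 18
V = 18 * pi
V = 56.55
56.55 in^3


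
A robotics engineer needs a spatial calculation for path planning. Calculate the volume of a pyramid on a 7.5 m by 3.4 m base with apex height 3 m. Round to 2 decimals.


Shape: rectangular pyramid
Base: 7.5 m x 3.4 m, Height h = 3 m
Formula: V = (1/3) * base_area * h
base_area = 7.5 * 3.4 = 25.5
base_area * h = 25.5 * 3 = 76.5
V = 76.5 / 3
V = 25.5
25.5 m^3


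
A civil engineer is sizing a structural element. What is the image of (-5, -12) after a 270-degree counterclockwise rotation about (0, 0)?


Transformation: rotation about the origin
Original point: (-5, -12)
Rule for 270 deg counterclockwise: (x, y) -> (y, -x)
Apply: (-5, -12) -> (-12, 5)
(-12, 5)


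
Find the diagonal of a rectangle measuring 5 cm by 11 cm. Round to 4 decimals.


Shape: rectangle (diagonal via Pythagoras)
Sides: 5 cm and 11 cm
Formula: d = sqrt(l^2 + w^2)
l^2 = 25, w^2 = 121
l^2 + w^2 = 146
d = sqrt(146)
d = 12.083
12.083 cm


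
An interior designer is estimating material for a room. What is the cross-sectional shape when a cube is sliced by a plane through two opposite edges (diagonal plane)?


Solid: cube
Cutting plane: through two opposite edges (diagonal plane)
Visualize the intersection of the plane with the solid's surface.
The boundary of the cut region is a rectangle.
rectangle


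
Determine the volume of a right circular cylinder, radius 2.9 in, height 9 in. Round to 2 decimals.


Shape: cylinder
Radius r = 2.9 in, Height h = 9 in
Formula: V = pi * r^2 * h
r^2 = 8.41
V = pi * 8.41 * 9
V = 75.69 * pi
V = 237.79
237.79 in^3


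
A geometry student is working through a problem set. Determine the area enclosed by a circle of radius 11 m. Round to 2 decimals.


Shape: circle
Radius r = 11 m
Formula: A = pi * r^2
r^2 = 11^2 = 121
A = pi * 121
A = 380.13
380.13 m^2


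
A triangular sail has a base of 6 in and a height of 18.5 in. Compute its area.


Shape: triangle
Base b = 6 in, Height h = 18.5 in
Formula: A = (1/2) * b * h
A = 0.5 * 6 * 18.5
A = 0.5 * 111
A = 55.5
55.5 in^2


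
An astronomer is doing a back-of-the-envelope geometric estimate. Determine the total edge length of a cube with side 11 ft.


Shape: cube
Side s = 11 ft
A cube has 12 edges, all equal.
Formula: total edge length = 12 * s
Total = 12 * 11
Total = 132
132 ft


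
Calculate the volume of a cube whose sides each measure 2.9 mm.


Shape: cube
Side s = 2.9 mm
Formula: V = s^3
V = 2.9 * 2.9 * 2.9
V = 8.41 * 2.9
V = 24.389
24.389 mm^3


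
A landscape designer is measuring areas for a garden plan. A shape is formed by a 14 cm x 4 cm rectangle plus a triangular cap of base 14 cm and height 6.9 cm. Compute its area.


Composite shape: rectangle + triangle
Rectangle area = 14 * 4 = 56
Triangle area = 0.5 * 14 * 6.9 = 48.3
Total = 56 + 48.3
Total = 104.3
104.3 cm^2


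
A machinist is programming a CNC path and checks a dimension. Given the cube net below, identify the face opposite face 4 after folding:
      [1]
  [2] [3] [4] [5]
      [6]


Net: cross layout. Take square 3 as the base (bottom).
Fold the four squares in the horizontal row up around 3: 2 -> left, 4 -> right, 5 wraps to the top.
Fold 1 and 6 up from 3: 1 -> back, 6 -> front.
Opposite pairs are therefore: (1, 6), (2, 4), (3, 5).
Face 4 is opposite face 2.
face 2


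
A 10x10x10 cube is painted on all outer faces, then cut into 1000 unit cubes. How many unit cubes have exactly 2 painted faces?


Large cube: 10 x 10 x 10, cut into unit cubes.
n = 10, so n - 2 = 8
Cubes with 2 painted faces lie along the edges, excluding corners.
A cube has 12 edges; each contributes (n - 2) = 8 such cubes.
Count = 12 * 8 = 96
96 unit cubes


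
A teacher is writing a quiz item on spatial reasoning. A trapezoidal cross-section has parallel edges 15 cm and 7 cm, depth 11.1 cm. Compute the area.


Shape: trapezoid
Parallel sides a = 15 cm, b = 7 cm; Height h = 11.1 cm
Formula: A = (a + b) * h / 2
a + b = 15 + 7 = 22
A = 22 * 11.1 / 2
A = 244.2 / 2
A = 122.1
122.1 cm^2


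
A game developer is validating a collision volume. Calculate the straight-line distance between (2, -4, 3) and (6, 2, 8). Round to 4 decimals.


3D distance between two points
P1 = (2, -4, 3), P2 = (6, 2, 8)
Formula: d = sqrt((x2-x1)^2 + (y2-y1)^2 + (z2-z1)^2)
dx = 6 - 2 = 4
dy = 2 - -4 = 6
dz = 8 - 3 = 5
dx^2 + dy^2 + dz^2 = 16 + 36 + 25 = 77
d = sqrt(77)
d = 8.775
8.775 units


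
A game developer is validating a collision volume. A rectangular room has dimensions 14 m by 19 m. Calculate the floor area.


Shape: rectangle
Length l = 14 m, Width w = 19 m
Formula: A = l * w
A = 14 * 19
A = 266
266 m^2


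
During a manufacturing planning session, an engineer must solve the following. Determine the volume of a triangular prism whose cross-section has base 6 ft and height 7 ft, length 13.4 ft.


Shape: triangular prism
Triangle base = 6 ft, triangle height = 7 ft, prism length L = 13.4 ft
Formula: V = (1/2 * b * h_tri) * L
Cross-section area = 0.5 * 6 * 7 = 21
V = 21 * 13.4
V = 281.4
281.4 ft^3


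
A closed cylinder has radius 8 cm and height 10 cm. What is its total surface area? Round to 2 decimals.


Shape: closed cylinder
Radius r = 8 cm, Height h = 10 cm
Formula: SA = 2*pi*r^2 + 2*pi*r*h = 2*pi*r*(r + h)
r + h = 18
2 * r * (r + h) = 2 * 8 * 18 = 288
SA = 288 * pi
SA = 904.78
904.78 cm^2


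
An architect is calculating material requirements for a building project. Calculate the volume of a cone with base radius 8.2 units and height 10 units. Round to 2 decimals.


Shape: cone
Radius r = 8.2 units, Height h = 10 units
Formula: V = (1/3) * pi * r^2 * h
r^2 = 67.24
pi * r^2 * h = pi * 67.24 * 10 = 672.4 * pi
V = 672.4 * pi / 3
V = 704.14
704.14 units^3


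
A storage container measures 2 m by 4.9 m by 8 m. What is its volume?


Shape: rectangular prism
l = 2 m, w = 4.9 m, h = 8 m
Formula: V = l * w * h
V = 2 * 4.9 * 8
V = 9.8 * 8
V = 78.4
78.4 m^3


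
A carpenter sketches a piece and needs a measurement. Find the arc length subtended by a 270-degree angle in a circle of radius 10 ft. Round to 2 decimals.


Shape: circular arc
Radius r = 10 ft, Angle = 270 degrees
Formula: L = (angle/360) * 2 * pi * r
2 * pi * r = 20 * pi
L = (270/360) * 20 * pi
L = 15 * pi
L = 47.12
47.12 ft


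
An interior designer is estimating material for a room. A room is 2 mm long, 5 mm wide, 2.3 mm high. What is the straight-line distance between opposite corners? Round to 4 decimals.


Shape: rectangular box (space diagonal)
l = 2 mm, w = 5 mm, h = 2.3 mm
Visualize: the diagonal of the base, then a right triangle with that diagonal and the height.
Formula: d = sqrt(l^2 + w^2 + h^2)
l^2 + w^2 + h^2 = 4 + 25 + 5.29 = 34.29
d = sqrt(34.29)
d = 5.8558
5.8558 mm


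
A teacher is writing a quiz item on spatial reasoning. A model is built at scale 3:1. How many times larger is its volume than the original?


Linear scale factor k = 3
Rule: under a linear scaling by k, volumes scale by k^3.
k^3 = 3 * 3 * 3
k^3 = 9 * 3
k^3 = 27
Volume scales by a factor of 27.
27 (dimensionless)


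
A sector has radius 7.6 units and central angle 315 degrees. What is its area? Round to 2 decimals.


Shape: circular sector
Radius r = 7.6 units, Angle = 315 degrees
Formula: A = (angle/360) * pi * r^2
r^2 = 57.76
Fraction of circle = 315/360
A = (315/360) * pi * 57.76
A = 50.54 * pi
A = 158.78
158.78 units^2
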